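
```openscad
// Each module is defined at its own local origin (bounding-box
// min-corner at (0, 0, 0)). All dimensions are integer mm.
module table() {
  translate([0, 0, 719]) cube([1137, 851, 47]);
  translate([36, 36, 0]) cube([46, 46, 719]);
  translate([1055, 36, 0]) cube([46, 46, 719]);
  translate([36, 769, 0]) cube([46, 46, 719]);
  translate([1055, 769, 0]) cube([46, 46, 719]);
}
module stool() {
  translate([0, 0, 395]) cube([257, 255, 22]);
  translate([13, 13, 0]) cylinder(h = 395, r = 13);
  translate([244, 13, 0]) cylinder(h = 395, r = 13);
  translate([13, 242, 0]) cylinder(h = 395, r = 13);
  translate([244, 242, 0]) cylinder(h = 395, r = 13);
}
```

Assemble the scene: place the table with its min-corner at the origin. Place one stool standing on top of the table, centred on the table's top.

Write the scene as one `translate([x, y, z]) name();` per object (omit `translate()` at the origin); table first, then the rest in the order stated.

table();
translate([440, 298, 766]) stool();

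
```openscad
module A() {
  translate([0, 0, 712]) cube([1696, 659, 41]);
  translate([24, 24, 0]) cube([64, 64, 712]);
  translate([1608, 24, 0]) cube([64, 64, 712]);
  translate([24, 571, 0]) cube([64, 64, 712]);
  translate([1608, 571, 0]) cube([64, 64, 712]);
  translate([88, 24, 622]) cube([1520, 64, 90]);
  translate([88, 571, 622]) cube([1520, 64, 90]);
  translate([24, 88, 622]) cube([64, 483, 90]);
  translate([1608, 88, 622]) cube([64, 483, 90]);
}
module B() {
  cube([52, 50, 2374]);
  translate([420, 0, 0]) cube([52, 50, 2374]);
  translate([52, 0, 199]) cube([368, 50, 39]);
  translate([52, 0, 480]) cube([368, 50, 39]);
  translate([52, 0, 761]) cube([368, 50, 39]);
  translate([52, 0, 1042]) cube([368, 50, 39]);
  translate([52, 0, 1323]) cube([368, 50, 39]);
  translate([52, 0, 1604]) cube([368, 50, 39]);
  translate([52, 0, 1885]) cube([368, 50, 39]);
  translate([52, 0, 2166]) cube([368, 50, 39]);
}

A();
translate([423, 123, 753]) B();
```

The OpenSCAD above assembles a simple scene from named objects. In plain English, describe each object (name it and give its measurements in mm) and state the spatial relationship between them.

A is a table with a 1696×659 mm rectangular top, 41 mm thick, top surface at z = 753 mm, supported by four 64×64 mm square legs, each inset 24 mm from the nearest pair of top edges, running from the floor. Four apron rails, 64 mm thick and 90 mm tall, run between adjacent legs with their top edges flush with the underside of the top and their outer faces flush with the legs' outer faces.

B is a wooden ladder with two side rails of 52×50 mm section and 2374 mm height, set 472 mm apart overall. Between them run 8 rectangular rungs (50 mm deep, 39 mm thick), front faces flush with the rails' −y face. The bottom of the first rung is 199 mm above the floor and each subsequent rung is 281 mm higher than the one below.

The ladder is on top of the table.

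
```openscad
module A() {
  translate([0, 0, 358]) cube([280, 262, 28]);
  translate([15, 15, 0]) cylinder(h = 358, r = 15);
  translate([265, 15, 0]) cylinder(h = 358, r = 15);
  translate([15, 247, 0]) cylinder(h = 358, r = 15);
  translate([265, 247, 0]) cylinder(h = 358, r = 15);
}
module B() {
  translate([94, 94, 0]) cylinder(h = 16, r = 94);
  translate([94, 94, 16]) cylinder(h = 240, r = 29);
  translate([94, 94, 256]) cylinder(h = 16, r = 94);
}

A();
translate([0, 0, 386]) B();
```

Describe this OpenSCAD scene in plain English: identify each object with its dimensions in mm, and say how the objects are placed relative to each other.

A is a four-legged stool. The seat is a 280×262×28 mm slab whose top surface is at z = 386 mm; four round legs, each 30 mm in diameter, run from the floor (z = 0) to the underside of the seat, each leg's axis is inset half a diameter from the nearest pair of seat edges (so the leg's bounding box is flush with the corner).

B is a spool: two coaxial disc flanges of radius 94 mm and thickness 16 mm, joined by a core cylinder of radius 29 mm and height 240 mm. The lower flange rests on z = 0 and the three cylinders share a vertical axis.

The spool is on top of the stool.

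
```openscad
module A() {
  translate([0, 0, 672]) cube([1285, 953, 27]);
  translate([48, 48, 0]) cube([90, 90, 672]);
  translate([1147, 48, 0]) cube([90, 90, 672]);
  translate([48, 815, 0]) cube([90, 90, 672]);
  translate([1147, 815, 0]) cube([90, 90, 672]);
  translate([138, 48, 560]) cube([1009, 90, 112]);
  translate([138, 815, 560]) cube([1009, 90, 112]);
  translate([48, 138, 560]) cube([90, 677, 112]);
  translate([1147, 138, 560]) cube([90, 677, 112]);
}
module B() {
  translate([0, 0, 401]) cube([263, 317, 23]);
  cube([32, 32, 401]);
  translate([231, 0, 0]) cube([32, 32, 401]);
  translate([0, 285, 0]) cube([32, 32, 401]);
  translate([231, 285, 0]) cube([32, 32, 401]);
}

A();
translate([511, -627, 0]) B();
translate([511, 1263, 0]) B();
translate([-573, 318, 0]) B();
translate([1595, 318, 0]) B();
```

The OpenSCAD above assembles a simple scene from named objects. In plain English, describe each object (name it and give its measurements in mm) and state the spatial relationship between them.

A is a table: top 1285 mm (x) × 953 mm (y), 27 mm thick, upper face at z = 699 mm, on four 90×90 mm square legs, each inset 48 mm from the nearest pair of top edges, running from z = 0 to the bottom of the top. Four apron rails, 90 mm thick and 112 mm tall, run between adjacent legs with their top edges flush with the underside of the top and their outer faces flush with the legs' outer faces.

B is a simple wooden stool: a rectangular seat 263 mm (x) by 317 mm (y), 23 mm thick, top face at z = 424 mm, on four square legs, each 32×32 mm in cross-section. The legs rest on z = 0, each flush with a corner of the seat.

Four stools sit around the table at the −y, +y, −x, +x sides.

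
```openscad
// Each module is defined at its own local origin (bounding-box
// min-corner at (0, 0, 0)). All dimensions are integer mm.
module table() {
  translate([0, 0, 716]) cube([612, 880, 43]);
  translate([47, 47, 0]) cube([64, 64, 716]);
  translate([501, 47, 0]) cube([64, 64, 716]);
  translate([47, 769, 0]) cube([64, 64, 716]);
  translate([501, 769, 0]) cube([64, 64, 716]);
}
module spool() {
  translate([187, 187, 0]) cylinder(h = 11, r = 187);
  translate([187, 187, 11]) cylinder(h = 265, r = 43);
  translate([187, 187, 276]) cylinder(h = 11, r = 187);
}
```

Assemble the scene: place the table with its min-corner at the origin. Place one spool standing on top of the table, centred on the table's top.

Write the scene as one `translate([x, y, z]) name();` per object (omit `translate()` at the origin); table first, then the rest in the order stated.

table();
translate([119, 253, 759]) spool();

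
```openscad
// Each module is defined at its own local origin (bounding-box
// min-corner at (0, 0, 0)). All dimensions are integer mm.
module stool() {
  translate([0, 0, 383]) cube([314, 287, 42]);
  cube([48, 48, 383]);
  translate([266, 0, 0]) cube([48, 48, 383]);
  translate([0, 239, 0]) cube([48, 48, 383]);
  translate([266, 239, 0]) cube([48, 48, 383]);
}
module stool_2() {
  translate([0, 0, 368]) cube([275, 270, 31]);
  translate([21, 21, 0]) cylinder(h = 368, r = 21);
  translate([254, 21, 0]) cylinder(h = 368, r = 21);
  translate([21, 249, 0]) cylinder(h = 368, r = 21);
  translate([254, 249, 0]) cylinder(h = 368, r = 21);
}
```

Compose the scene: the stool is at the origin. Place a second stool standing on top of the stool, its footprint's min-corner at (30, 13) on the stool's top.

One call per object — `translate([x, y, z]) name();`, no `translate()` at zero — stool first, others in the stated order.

stool();
translate([30, 13, 425]) stool_2();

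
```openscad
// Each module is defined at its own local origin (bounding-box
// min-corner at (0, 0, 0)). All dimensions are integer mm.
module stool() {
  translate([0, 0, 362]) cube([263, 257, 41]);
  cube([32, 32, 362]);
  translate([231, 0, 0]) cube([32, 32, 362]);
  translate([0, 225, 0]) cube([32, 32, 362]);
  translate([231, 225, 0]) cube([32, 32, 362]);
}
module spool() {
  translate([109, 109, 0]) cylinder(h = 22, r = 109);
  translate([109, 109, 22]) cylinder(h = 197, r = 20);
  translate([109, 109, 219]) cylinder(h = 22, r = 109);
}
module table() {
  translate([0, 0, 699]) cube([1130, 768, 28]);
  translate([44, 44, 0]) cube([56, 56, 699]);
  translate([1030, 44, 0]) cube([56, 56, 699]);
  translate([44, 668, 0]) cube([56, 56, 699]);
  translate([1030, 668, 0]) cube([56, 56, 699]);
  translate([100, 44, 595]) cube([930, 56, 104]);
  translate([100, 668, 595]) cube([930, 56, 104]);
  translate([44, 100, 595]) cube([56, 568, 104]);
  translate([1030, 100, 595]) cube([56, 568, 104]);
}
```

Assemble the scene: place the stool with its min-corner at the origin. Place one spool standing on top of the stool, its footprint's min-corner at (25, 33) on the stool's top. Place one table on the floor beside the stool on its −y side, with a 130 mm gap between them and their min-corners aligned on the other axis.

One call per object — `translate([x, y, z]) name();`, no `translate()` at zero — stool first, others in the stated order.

stool();
translate([25, 33, 403]) spool();
translate([0, -898, 0]) table();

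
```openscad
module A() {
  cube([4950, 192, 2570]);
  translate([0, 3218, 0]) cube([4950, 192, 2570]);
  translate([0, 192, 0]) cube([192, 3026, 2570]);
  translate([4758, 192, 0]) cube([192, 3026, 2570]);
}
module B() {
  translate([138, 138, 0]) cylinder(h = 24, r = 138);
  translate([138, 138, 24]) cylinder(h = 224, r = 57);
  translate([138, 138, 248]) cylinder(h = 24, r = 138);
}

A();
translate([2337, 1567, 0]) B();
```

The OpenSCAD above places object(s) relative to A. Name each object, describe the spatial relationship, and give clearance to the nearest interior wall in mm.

A is a house frame. B is a spool. The spool sits inside the house frame, centred. The clearance to the nearest interior wall is 1375 mm.

Clearances: x = 2145, y = 1375; minimum 1375 mm.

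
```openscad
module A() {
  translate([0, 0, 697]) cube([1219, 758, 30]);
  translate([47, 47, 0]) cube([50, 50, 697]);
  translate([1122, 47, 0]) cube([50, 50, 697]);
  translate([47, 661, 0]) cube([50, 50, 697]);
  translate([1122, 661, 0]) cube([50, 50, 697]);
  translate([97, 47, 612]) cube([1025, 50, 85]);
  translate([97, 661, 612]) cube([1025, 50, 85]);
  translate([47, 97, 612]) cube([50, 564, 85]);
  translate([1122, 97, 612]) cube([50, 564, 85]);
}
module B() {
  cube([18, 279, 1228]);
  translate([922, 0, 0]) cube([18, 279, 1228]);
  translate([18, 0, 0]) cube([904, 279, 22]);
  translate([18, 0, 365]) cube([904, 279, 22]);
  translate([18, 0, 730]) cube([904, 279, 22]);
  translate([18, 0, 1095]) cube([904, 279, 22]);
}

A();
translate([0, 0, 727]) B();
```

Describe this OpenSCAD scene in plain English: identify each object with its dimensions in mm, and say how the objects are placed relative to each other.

A is a table with a 1219×758 mm rectangular top, 30 mm thick, top surface at z = 727 mm, supported by four 50×50 mm square legs, each inset 47 mm from the nearest pair of top edges, running from the floor. Four apron rails, 50 mm thick and 85 mm tall, run between adjacent legs with their top edges flush with the underside of the top and their outer faces flush with the legs' outer faces.

B is an open bookshelf. Two side panels, each 18 mm thick, 279 mm deep and 1228 mm tall, stand 940 mm apart (outside-to-outside). Between them sit 4 shelves, each 22 mm thick and 279 mm deep, spanning the full gap between the sides. The bottom shelf rests on the floor (its underside at z = 0) and the clear gap between one shelf's top and the next shelf's underside is 343 mm.

The bookshelf is on top of the table.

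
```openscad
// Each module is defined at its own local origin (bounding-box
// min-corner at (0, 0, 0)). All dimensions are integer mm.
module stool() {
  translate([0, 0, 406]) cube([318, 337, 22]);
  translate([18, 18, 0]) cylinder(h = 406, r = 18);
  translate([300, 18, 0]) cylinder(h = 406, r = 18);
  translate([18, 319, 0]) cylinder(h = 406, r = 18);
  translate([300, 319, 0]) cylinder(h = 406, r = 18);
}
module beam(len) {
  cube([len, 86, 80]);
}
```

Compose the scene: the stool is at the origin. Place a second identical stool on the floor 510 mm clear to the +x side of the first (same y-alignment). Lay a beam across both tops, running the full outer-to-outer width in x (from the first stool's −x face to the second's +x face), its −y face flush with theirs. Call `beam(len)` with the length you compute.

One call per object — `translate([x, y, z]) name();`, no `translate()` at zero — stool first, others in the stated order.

stool();
translate([828, 0, 0]) stool();
translate([0, 0, 428]) beam(1146);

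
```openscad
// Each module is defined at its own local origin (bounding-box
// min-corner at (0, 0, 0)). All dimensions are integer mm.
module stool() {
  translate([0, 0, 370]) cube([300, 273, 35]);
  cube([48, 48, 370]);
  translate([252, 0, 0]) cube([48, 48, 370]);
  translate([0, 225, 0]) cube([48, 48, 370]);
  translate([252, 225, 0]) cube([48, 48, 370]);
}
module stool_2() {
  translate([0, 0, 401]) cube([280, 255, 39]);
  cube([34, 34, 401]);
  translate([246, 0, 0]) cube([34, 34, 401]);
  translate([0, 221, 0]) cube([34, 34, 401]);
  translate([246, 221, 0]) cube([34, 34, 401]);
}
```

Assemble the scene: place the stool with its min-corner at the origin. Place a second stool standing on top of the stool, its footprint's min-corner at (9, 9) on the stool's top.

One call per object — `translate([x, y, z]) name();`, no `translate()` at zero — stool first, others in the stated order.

stool();
translate([9, 9, 405]) stool_2();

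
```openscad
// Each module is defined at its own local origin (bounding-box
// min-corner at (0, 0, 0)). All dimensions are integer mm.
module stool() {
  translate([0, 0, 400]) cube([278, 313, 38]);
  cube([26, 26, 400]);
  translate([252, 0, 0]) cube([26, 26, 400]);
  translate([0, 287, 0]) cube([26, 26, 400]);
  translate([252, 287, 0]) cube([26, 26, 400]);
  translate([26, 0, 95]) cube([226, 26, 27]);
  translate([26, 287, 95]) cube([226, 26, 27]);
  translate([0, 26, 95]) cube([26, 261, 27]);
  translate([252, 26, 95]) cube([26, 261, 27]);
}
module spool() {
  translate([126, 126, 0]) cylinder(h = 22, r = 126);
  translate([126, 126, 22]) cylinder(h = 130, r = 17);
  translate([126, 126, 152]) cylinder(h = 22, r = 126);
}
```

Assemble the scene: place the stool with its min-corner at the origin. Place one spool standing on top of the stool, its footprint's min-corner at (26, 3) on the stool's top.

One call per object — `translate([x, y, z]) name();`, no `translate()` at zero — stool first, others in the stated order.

stool();
translate([26, 3, 438]) spool();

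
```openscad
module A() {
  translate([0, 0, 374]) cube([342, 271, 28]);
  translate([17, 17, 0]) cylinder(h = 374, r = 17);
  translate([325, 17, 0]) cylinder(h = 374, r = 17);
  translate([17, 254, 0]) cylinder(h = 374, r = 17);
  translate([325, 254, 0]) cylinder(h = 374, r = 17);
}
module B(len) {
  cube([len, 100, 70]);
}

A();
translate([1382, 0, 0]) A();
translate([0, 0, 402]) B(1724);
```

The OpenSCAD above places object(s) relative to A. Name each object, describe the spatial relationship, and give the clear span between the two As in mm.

A is a stool. B is a beam. A beam spans the tops of two stools. The clear span between the two stools is 1040 mm.

Second stool starts at x = 1382; first ends at x = 342; clear span = 1382 − 342 = 1040 mm.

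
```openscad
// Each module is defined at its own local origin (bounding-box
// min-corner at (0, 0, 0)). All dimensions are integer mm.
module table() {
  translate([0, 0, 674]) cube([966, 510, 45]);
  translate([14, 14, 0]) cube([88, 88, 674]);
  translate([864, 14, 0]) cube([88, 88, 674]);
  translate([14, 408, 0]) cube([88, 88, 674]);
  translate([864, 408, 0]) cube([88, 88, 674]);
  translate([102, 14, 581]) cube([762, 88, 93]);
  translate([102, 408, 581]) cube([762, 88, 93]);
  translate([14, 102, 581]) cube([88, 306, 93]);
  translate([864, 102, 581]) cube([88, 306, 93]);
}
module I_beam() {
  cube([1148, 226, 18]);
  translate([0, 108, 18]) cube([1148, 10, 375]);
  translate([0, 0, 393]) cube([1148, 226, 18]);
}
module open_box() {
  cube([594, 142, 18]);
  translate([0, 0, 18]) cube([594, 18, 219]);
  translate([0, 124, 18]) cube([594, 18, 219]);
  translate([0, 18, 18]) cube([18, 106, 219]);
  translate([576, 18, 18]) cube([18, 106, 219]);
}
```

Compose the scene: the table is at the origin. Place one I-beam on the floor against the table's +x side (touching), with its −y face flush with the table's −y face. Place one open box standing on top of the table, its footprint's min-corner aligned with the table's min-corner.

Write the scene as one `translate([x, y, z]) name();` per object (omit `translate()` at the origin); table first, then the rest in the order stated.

table();
translate([966, 0, 0]) I_beam();
translate([0, 0, 719]) open_box();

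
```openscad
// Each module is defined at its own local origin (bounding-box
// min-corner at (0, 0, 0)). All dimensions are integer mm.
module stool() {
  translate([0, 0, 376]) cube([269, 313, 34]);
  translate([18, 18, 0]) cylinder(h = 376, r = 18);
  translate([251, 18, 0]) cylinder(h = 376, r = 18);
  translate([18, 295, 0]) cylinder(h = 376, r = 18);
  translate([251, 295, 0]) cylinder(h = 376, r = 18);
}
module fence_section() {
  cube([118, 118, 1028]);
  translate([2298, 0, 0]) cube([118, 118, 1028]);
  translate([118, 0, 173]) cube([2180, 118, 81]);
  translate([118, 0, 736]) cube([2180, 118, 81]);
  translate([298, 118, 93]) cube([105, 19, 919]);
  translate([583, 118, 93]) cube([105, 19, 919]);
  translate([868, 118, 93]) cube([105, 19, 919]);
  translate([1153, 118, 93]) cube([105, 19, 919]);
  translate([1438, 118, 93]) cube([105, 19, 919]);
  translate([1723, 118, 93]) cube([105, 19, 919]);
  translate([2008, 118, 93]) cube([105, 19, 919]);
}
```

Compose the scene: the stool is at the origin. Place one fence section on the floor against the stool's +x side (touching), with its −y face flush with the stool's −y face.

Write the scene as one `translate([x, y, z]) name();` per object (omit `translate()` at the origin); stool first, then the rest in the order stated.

stool();
translate([269, 0, 0]) fence_section();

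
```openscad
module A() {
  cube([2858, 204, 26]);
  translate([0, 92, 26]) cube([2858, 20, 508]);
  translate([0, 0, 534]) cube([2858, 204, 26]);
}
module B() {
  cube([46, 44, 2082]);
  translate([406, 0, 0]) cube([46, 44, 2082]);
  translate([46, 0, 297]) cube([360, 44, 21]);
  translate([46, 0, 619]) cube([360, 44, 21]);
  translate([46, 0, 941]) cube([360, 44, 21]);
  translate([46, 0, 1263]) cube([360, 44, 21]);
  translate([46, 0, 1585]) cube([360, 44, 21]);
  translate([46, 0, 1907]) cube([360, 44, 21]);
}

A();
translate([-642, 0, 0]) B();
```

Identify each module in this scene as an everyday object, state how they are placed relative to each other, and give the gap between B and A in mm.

The ladder's nearest face is 190 mm from the I-beam's −x face.

A is an I-beam. B is a ladder. The ladder is on the floor beside the I-beam on its −x side. The gap between the ladder and the I-beam is 190 mm.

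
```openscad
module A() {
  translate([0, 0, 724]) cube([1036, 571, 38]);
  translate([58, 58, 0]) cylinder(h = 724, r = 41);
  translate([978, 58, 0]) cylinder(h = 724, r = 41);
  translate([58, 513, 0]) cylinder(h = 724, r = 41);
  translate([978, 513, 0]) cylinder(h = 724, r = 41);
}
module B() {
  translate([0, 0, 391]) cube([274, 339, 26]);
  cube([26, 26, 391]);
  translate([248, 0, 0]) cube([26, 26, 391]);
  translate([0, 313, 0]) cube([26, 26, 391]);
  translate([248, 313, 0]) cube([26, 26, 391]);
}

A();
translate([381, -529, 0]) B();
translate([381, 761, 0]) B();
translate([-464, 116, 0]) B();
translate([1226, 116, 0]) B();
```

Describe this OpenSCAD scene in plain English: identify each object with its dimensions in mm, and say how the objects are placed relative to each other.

A is a table with a 1036×571 mm rectangular top, 38 mm thick, top surface at z = 762 mm, supported by four round legs of 82 mm diameter, each leg's bounding box inset 17 mm from the nearest pair of top edges, running from the floor.

B is a four-legged stool. The seat is a 274×339×26 mm slab whose top surface is at z = 417 mm; four square legs, each 26×26 mm in cross-section, run from the floor (z = 0) to the underside of the seat, each flush with a corner of the seat.

Four stools sit around the table at the −y, +y, −x, +x sides.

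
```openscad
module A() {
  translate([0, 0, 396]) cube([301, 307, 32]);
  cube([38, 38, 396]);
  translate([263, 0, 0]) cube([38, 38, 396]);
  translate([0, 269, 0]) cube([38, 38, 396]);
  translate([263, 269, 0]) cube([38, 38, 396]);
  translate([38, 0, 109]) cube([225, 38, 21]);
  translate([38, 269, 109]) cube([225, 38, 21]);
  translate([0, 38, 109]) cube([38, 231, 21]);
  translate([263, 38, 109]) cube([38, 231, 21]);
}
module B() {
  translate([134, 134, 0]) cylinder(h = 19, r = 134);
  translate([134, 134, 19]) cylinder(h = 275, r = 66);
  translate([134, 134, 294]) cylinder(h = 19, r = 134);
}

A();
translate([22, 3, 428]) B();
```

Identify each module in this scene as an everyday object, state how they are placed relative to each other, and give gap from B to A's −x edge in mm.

A is a stool. B is a spool. The spool is on top of the stool. The gap from the spool to the stool's −x edge is 22 mm.

The spool's min-x is at 22; the stool's min-x is 0; gap = 22 mm.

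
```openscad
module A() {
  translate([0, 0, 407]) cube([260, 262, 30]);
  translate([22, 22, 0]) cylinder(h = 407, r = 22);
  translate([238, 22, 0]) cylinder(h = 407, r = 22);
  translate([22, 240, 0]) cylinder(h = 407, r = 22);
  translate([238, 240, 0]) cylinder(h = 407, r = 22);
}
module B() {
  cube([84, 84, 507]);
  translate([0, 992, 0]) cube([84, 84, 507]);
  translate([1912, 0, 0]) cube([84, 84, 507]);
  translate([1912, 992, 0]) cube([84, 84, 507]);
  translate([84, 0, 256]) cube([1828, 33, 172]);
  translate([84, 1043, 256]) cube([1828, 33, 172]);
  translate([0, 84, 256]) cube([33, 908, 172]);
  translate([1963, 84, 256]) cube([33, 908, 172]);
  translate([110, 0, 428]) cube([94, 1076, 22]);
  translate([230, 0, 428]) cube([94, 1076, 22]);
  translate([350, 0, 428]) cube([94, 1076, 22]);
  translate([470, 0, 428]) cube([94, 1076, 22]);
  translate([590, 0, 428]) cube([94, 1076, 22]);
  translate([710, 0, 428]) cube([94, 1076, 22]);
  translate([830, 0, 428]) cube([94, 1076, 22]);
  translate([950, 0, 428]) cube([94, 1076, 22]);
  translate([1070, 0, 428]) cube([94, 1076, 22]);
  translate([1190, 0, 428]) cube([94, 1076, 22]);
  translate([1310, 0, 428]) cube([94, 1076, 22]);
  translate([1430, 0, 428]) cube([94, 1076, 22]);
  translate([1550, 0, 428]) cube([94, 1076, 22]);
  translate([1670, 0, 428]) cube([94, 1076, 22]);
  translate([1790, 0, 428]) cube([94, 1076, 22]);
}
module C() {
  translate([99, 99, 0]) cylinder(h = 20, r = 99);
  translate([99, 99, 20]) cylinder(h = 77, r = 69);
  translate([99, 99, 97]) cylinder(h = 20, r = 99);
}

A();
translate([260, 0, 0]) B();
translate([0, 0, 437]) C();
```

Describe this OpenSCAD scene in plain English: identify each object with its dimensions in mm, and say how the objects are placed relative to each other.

A is a simple wooden stool: a rectangular seat 260 mm (x) by 262 mm (y), 30 mm thick, top face at z = 437 mm, on four round legs, each 44 mm in diameter. The legs rest on z = 0, each leg's axis is inset half a diameter from the nearest pair of seat edges (so the leg's bounding box is flush with the corner).

B is a bed frame 1996 mm long (x) by 1076 mm wide (y). Four 84×84 mm corner posts, 507 mm tall, at the corners of the footprint. Four rails of 33 mm thickness and 172 mm height run between adjacent posts with their undersides at z = 256 mm, their outer faces flush with the outside of the frame (the two x-running rails run between the posts' inner faces; the two y-running rails run between the posts' inner faces). 15 slats, each 94 mm wide (x) and 22 mm thick, lie across the top of the two x-running rails, running the full 1076 mm width of the frame in y; the slats are evenly spaced along x between the inner faces of the end posts with equal gaps (rounded down to the nearest mm) at the −x end and between each pair — any rounding remainder accumulates at the +x end.

C is a spool: two coaxial disc flanges of radius 99 mm and thickness 20 mm, joined by a core cylinder of radius 69 mm and height 77 mm. The lower flange rests on z = 0 and the three cylinders share a vertical axis.

The bed frame is against the stool's +x side, with their −y faces flush. The spool is on top of the stool.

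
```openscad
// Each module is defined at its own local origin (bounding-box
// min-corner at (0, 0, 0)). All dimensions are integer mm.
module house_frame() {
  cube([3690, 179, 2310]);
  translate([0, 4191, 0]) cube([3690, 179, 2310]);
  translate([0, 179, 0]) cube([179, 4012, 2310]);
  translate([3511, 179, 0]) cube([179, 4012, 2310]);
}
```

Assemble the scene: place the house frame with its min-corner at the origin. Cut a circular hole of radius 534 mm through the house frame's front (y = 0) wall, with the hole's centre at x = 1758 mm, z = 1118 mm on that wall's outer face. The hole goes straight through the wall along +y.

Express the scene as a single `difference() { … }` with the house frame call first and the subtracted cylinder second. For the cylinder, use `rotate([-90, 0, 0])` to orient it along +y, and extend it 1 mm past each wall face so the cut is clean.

difference() {
  house_frame();
  translate([1758, -1, 1118]) rotate([-90, 0, 0]) cylinder(h = 181, r = 534);
}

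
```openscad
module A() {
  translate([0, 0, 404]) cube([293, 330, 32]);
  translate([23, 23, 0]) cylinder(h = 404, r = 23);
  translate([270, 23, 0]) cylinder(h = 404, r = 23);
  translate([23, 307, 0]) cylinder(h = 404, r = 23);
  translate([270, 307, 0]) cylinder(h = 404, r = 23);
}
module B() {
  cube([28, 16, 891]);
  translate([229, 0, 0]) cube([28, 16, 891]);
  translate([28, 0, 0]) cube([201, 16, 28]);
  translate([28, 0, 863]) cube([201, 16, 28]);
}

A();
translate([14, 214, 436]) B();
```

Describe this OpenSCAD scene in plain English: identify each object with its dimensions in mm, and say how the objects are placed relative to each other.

A is a four-legged stool. The seat is 293×330 mm, 32 mm thick, top at z = 436 mm. It stands on four round legs, each 46 mm in diameter, from z = 0 to the seat underside, each leg's axis is inset half a diameter from the nearest pair of seat edges (so the leg's bounding box is flush with the corner).

B is a picture frame with a 201×835 mm rectangular opening (x by z) and a uniform 28 mm border on every side. Frame depth is 16 mm along y. It is built from two vertical stiles running the full outside height and two horizontal rails spanning the gap between the stiles.

The picture frame is on top of the stool.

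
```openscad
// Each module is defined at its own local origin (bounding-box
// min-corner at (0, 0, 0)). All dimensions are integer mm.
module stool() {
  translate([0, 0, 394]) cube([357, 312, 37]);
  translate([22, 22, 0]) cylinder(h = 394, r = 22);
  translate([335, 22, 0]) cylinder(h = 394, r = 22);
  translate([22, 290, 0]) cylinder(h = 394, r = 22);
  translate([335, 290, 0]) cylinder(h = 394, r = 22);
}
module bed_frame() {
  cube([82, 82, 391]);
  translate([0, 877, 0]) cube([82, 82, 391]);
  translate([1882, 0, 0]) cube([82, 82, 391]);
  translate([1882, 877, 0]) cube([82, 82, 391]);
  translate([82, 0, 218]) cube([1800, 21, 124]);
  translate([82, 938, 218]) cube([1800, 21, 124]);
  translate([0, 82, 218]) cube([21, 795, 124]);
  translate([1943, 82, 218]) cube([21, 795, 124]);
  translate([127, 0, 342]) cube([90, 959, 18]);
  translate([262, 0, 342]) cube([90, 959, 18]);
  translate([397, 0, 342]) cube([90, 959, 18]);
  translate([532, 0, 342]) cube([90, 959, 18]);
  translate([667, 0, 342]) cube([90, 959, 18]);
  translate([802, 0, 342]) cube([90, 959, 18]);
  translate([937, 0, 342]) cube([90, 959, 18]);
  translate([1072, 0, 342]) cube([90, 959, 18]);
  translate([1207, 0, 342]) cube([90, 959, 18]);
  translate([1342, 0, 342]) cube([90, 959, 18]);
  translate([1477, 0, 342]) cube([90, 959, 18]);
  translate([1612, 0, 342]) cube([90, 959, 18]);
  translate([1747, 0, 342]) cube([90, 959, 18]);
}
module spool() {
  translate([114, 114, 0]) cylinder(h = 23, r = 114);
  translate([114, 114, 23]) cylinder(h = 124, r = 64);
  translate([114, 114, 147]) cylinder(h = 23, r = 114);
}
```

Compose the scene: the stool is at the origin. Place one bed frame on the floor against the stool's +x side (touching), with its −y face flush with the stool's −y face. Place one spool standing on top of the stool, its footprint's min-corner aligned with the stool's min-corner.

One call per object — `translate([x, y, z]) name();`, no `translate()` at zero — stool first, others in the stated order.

stool();
translate([357, 0, 0]) bed_frame();
translate([0, 0, 431]) spool();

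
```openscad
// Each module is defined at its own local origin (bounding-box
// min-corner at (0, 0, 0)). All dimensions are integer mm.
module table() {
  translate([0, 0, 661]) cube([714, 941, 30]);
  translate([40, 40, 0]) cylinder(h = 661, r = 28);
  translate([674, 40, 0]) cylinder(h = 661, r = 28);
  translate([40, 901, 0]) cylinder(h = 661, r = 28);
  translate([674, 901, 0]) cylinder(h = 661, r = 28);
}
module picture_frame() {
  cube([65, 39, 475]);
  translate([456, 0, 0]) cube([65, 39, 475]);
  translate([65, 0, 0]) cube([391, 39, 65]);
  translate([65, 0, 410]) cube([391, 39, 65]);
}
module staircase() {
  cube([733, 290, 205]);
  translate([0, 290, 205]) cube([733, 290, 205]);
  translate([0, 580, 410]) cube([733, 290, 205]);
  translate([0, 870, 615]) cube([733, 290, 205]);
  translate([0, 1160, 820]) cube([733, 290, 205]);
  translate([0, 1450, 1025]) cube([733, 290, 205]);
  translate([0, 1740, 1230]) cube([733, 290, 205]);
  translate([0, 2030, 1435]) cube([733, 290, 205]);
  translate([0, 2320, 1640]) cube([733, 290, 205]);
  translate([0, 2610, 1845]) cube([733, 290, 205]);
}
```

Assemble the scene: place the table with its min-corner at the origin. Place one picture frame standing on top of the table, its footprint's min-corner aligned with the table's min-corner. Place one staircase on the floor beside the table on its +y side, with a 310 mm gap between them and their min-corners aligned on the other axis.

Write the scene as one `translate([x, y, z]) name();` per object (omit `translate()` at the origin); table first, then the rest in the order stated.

table();
translate([0, 0, 691]) picture_frame();
translate([0, 1251, 0]) staircase();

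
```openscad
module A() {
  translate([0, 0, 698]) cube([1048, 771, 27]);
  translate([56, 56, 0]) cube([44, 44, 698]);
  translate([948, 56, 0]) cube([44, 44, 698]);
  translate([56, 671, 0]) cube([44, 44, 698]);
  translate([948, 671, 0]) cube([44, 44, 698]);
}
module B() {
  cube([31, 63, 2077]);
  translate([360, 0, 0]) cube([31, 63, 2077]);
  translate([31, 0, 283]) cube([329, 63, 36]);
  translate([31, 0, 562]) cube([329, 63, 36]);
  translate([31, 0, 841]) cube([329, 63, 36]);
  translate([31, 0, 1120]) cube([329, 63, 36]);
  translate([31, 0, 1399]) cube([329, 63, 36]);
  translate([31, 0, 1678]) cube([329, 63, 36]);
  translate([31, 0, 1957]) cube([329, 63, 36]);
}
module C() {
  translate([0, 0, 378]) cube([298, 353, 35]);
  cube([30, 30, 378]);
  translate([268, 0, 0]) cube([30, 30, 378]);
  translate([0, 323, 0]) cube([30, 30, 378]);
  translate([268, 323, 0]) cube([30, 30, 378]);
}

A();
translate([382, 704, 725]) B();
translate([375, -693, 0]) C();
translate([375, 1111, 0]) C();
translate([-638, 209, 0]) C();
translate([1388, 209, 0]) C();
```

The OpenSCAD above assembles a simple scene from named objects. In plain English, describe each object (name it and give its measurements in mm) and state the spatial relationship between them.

A is a table with a 1048×771 mm rectangular top, 27 mm thick, top surface at z = 725 mm, supported by four 44×44 mm square legs, each inset 56 mm from the nearest pair of top edges, running from the floor.

B is a straight ladder. Two 31×63 mm vertical rails, 2077 mm tall, stand 391 mm apart (outside-to-outside) with their front faces coplanar on the −y side. 7 rungs, each 63 mm deep and 36 mm tall, span between the inner faces of the rails, front faces flush with the rails. The lowest rung's underside is at z = 283 mm and rungs are spaced 279 mm apart (underside to underside).

C is a simple wooden stool: a rectangular seat 298 mm (x) by 353 mm (y), 35 mm thick, top face at z = 413 mm, on four square legs, each 30×30 mm in cross-section. The legs rest on z = 0, each flush with a corner of the seat.

The ladder is on top of the table. Four stools sit around the table at the −y, +y, −x, +x sides.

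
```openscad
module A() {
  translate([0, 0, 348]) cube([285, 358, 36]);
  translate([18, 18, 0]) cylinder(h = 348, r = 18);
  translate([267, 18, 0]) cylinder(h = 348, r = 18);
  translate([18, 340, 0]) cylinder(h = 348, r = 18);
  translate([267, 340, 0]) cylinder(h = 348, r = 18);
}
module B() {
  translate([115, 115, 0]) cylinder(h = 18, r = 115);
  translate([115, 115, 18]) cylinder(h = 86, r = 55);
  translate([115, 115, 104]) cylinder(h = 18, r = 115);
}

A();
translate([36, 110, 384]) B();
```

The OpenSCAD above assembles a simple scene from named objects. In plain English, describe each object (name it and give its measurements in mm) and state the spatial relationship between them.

A is a simple wooden stool: a rectangular seat 285 mm (x) by 358 mm (y), 36 mm thick, top face at z = 384 mm, on four round legs, each 36 mm in diameter. The legs rest on z = 0, each leg's axis is inset half a diameter from the nearest pair of seat edges (so the leg's bounding box is flush with the corner).

B is a spool: two coaxial disc flanges of radius 115 mm and thickness 18 mm, joined by a core cylinder of radius 55 mm and height 86 mm. The lower flange rests on z = 0 and the three cylinders share a vertical axis.

The spool is on top of the stool.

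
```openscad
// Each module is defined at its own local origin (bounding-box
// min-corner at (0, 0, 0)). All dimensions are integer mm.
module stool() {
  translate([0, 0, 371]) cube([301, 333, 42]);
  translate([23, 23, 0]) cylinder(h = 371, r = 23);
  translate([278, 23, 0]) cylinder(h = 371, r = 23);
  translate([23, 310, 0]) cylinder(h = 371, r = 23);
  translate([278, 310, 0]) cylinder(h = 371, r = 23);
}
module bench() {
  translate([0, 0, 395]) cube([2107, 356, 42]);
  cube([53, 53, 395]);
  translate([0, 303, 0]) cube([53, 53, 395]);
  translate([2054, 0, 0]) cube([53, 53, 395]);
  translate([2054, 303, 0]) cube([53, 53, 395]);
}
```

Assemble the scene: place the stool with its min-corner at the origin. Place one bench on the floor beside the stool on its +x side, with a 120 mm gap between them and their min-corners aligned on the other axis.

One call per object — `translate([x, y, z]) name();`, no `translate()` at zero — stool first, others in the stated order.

stool();
translate([421, 0, 0]) bench();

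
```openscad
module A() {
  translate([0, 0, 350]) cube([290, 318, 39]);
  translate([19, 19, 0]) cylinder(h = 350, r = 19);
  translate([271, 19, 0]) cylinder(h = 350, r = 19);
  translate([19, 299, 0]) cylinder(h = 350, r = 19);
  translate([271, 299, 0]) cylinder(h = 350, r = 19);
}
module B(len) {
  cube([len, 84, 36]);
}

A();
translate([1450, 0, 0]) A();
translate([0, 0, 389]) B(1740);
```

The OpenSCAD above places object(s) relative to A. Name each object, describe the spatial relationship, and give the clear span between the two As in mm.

A is a stool. B is a beam. A beam spans the tops of two stools. The clear span between the two stools is 1160 mm.

Second stool starts at x = 1450; first ends at x = 290; clear span = 1450 − 290 = 1160 mm.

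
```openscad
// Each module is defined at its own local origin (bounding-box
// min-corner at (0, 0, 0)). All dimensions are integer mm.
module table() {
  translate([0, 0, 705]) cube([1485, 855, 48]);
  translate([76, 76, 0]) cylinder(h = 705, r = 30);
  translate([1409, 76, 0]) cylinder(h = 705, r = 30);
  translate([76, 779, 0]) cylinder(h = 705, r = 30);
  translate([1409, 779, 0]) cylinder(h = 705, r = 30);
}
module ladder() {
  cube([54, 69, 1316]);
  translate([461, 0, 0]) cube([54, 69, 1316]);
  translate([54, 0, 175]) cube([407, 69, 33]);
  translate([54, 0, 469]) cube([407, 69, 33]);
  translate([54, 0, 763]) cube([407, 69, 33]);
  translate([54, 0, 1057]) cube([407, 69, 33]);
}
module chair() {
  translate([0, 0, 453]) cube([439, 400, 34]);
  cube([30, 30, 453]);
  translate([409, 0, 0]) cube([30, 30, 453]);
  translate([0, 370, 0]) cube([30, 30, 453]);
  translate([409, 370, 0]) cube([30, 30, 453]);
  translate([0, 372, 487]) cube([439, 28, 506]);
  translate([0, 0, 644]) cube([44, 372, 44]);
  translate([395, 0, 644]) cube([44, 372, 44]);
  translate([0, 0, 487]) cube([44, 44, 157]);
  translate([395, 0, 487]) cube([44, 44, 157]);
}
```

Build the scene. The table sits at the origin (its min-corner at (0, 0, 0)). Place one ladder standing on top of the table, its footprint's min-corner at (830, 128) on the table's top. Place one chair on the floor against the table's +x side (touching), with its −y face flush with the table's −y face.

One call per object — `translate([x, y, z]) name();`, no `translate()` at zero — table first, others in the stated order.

table();
translate([830, 128, 753]) ladder();
translate([1485, 0, 0]) chair();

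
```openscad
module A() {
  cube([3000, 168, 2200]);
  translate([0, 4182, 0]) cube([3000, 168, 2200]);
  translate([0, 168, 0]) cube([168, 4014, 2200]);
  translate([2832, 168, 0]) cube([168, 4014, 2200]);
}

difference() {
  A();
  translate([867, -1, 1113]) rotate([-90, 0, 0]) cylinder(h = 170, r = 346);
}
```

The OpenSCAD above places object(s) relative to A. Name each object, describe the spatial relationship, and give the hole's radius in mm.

The subtracted cylinder has r = 346 mm.

A is a house frame. The house frame has a circular hole through its front wall. The hole's radius is 346 mm.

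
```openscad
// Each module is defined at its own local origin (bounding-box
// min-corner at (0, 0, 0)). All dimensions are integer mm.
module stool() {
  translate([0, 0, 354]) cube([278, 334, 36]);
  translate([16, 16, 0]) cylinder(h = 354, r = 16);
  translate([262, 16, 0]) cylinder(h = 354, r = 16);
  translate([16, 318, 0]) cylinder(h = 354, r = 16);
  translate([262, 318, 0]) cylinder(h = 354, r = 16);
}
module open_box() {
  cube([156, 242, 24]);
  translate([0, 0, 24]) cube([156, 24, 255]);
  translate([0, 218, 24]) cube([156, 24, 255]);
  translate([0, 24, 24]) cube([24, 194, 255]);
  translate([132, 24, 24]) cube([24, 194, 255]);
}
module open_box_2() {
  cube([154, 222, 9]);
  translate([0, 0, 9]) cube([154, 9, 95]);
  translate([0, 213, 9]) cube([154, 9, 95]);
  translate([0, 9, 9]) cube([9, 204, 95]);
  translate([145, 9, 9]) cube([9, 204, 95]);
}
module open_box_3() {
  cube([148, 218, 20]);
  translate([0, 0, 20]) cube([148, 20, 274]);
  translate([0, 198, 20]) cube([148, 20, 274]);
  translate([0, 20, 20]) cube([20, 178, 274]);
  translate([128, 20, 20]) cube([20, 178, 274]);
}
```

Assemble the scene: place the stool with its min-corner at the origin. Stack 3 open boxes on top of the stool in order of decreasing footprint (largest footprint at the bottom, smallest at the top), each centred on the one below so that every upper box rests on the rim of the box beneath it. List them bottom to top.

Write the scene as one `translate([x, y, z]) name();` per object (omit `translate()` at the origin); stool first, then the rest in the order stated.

stool();
translate([61, 46, 390]) open_box();
translate([62, 56, 669]) open_box_2();
translate([65, 58, 773]) open_box_3();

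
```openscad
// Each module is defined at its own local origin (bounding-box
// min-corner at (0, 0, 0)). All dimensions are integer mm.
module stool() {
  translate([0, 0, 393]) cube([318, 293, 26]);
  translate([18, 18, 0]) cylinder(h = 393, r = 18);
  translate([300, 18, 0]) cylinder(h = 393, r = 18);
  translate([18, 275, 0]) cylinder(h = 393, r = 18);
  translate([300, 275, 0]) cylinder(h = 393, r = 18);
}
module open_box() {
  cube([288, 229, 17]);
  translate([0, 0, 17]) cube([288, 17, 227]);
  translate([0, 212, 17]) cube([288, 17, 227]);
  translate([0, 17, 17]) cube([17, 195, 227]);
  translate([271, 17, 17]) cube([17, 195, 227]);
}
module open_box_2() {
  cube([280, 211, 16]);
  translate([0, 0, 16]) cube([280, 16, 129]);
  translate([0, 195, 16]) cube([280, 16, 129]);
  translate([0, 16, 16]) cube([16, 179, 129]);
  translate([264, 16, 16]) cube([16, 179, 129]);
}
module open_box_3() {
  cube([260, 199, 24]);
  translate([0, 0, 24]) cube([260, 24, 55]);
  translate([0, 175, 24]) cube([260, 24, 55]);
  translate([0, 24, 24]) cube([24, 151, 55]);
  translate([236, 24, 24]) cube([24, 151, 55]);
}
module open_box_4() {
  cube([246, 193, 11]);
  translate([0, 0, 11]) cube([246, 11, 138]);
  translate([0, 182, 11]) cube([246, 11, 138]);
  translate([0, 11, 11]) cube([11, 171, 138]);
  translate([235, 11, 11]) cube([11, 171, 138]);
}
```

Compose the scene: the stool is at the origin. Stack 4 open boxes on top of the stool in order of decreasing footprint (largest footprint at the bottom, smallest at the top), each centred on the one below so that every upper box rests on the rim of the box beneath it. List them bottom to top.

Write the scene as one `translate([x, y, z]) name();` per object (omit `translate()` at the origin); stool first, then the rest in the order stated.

stool();
translate([15, 32, 419]) open_box();
translate([19, 41, 663]) open_box_2();
translate([29, 47, 808]) open_box_3();
translate([36, 50, 887]) open_box_4();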